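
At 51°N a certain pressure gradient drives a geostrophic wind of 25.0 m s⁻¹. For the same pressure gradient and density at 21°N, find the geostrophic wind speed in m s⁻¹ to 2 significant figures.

With the same pressure gradient and density, V_g ∝ 1/f ∝ 1/sin φ.
V₂ = V₁ · sin φ₁ / sin φ₂ = 25.0 × sin 51° / sin 21°
V₂ = 25.0 × 0.7771/0.3584 = 54 m s⁻¹

54 m s⁻¹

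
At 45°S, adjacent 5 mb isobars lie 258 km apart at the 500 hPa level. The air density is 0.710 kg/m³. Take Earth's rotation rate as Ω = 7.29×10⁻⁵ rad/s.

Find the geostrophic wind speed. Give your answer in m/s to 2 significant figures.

Coriolis parameter at 45°S:
f = 2Ω sin φ = 2 × 7.29×10⁻⁵ × sin 45° = 1.03×10⁻⁴ s⁻¹
Pressure gradient: |∂P/∂n| = 500 Pa / 258000 m = 1.94×10⁻³ Pa/m
Geostrophic balance (pressure-gradient force = Coriolis force):
V_g = (1/(fρ)) |∂P/∂n| = 1.94×10⁻³ / (1.03×10⁻⁴ × 0.710) = 26.5 m/s

26 m/s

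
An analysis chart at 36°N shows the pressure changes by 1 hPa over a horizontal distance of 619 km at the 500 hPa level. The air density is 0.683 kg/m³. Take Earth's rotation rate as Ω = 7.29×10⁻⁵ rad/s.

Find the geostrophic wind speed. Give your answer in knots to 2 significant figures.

Coriolis parameter at 36°N:
f = 2Ω sin φ = 2 × 7.29×10⁻⁵ × sin 36° = 8.57×10⁻⁵ s⁻¹
Pressure gradient: |∂P/∂n| = 100 Pa / 619000 m = 1.62×10⁻⁴ Pa/m
Geostrophic balance (pressure-gradient force = Coriolis force):
V_g = (1/(fρ)) |∂P/∂n| = 1.62×10⁻⁴ / (8.57×10⁻⁵ × 0.683) = 2.76 m/s
Converting: 2.76 m/s × 1.944 = 5.4 knots

5.4 knots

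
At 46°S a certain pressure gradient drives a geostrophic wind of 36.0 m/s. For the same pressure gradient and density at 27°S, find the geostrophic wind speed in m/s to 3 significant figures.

With the same pressure gradient and density, V_g ∝ 1/f ∝ 1/sin φ.
V₂ = V₁ · sin φ₁ / sin φ₂ = 36.0 × sin 46° / sin 27°
V₂ = 36.0 × 0.7193/0.4540 = 57.0 m/s

57.0 m/s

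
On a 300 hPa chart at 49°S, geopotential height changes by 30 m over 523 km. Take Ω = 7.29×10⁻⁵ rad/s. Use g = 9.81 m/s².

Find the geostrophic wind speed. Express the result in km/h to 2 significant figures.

18 km/h

Coriolis parameter at 49°S:
f = 2Ω sin φ = 2 × 7.29×10⁻⁵ × sin 49° = 1.10×10⁻⁴ s⁻¹
Height gradient: |∂Z/∂n| = 30 m / 523000 m = 5.74×10⁻⁵
On a pressure surface, geostrophic balance gives V_g = (g/f)|∂Z/∂n|:
V_g = 9.81 × 5.74×10⁻⁵ / 1.10×10⁻⁴ = 5.11 m/s
Converting: 5.11 m/s × 3.6 = 18 km/h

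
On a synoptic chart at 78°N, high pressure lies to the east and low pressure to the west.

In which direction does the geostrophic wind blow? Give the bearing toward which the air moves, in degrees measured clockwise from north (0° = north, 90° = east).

000°

The pressure-gradient force points toward the west (bearing 270°).
Geostrophic balance: in the Northern Hemisphere the Coriolis force deflects motion to the right, so the geostrophic wind blows 90° to the right of the pressure-gradient force (low pressure on the left).
Rotating 270° by 90° clockwise gives 000° — the wind blows toward the north.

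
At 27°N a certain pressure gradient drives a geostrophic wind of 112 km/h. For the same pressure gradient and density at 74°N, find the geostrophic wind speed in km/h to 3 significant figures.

With the same pressure gradient and density, V_g ∝ 1/f ∝ 1/sin φ.
V₂ = V₁ · sin φ₁ / sin φ₂ = 112 × sin 27° / sin 74°
V₂ = 112 × 0.4540/0.9613 = 52.9 km/h

52.9 km/h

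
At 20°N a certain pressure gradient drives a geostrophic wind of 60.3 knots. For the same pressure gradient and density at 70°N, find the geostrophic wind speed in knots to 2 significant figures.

With the same pressure gradient and density, V_g ∝ 1/f ∝ 1/sin φ.
V₂ = V₁ · sin φ₁ / sin φ₂ = 60.3 × sin 20° / sin 70°
V₂ = 60.3 × 0.3420/0.9397 = 22 knots

22 knots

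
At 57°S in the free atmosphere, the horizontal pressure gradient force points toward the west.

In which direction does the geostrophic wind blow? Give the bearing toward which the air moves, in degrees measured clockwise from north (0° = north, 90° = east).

The pressure-gradient force points toward the west (bearing 270°).
Geostrophic balance: in the Southern Hemisphere the Coriolis force deflects motion to the left, so the geostrophic wind blows 90° to the left of the pressure-gradient force (low pressure on the right).
Rotating 270° by 90° counterclockwise gives 180° — the wind blows toward the south.

180°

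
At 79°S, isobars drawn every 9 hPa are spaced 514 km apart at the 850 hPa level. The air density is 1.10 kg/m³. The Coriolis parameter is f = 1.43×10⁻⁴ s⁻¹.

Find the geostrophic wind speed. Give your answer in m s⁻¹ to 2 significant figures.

11 m s⁻¹

Pressure gradient: |∂P/∂n| = 900 Pa / 514000 m = 1.75×10⁻³ Pa/m
Geostrophic balance (pressure-gradient force = Coriolis force):
V_g = (1/(fρ)) |∂P/∂n| = 1.75×10⁻³ / (1.43×10⁻⁴ × 1.10) = 11.1 m/s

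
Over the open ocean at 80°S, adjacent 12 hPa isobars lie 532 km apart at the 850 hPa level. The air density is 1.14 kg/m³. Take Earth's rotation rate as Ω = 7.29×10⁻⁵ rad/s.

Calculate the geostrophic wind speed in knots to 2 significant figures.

27 knots

Coriolis parameter at 80°S:
f = 2Ω sin φ = 2 × 7.29×10⁻⁵ × sin 80° = 1.44×10⁻⁴ s⁻¹
Pressure gradient: |∂P/∂n| = 1200 Pa / 532000 m = 2.26×10⁻³ Pa/m
Geostrophic balance (pressure-gradient force = Coriolis force):
V_g = (1/(fρ)) |∂P/∂n| = 2.26×10⁻³ / (1.44×10⁻⁴ × 1.14) = 13.8 m/s
Converting: 13.8 m/s × 1.944 = 27 knots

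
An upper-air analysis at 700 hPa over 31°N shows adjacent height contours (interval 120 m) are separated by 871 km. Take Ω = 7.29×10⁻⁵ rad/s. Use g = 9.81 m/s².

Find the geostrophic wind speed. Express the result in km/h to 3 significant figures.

Coriolis parameter at 31°N:
f = 2Ω sin φ = 2 × 7.29×10⁻⁵ × sin 31° = 7.51×10⁻⁵ s⁻¹
Height gradient: |∂Z/∂n| = 120 m / 871000 m = 1.38×10⁻⁴
On a pressure surface, geostrophic balance gives V_g = (g/f)|∂Z/∂n|:
V_g = 9.81 × 1.38×10⁻⁴ / 7.51×10⁻⁵ = 18.0 m/s
Converting: 18.0 m/s × 3.6 = 64.8 km/h

64.8 km/h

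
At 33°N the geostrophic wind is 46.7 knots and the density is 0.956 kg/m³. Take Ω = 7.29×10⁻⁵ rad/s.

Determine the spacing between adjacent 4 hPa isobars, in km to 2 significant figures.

220 km

Coriolis parameter at 33°N:
f = 2Ω sin φ = 2 × 7.29×10⁻⁵ × sin 33° = 7.94×10⁻⁵ s⁻¹
Wind speed in SI: 46.7 knots = 24.0 m/s
Geostrophic balance rearranged: |∂P/∂n| = f ρ V_g
|∂P/∂n| = 7.94×10⁻⁵ × 0.956 × 24.0 = 1.82×10⁻³ Pa/m
Isobar spacing: Δn = ΔP/|∂P/∂n| = 400 Pa / 1.82×10⁻³ Pa/m = 219321 m ≈ 220 km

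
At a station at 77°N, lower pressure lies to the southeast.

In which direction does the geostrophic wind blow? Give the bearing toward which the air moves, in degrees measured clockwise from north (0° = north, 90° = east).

The pressure-gradient force points toward the southeast (bearing 135°).
Geostrophic balance: in the Northern Hemisphere the Coriolis force deflects motion to the right, so the geostrophic wind blows 90° to the right of the pressure-gradient force (low pressure on the left).
Rotating 135° by 90° clockwise gives 225° — the wind blows toward the southwest.

225°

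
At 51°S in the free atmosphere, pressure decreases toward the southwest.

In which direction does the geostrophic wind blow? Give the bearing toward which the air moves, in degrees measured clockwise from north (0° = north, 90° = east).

135°

The pressure-gradient force points toward the southwest (bearing 225°).
Geostrophic balance: in the Southern Hemisphere the Coriolis force deflects motion to the left, so the geostrophic wind blows 90° to the left of the pressure-gradient force (low pressure on the right).
Rotating 225° by 90° counterclockwise gives 135° — the wind blows toward the southeast.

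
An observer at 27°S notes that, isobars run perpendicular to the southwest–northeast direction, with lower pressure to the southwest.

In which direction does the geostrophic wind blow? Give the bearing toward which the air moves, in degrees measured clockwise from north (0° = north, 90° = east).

135°

The pressure-gradient force points toward the southwest (bearing 225°).
Geostrophic balance: in the Southern Hemisphere the Coriolis force deflects motion to the left, so the geostrophic wind blows 90° to the left of the pressure-gradient force (low pressure on the right).
Rotating 225° by 90° counterclockwise gives 135° — the wind blows toward the southeast.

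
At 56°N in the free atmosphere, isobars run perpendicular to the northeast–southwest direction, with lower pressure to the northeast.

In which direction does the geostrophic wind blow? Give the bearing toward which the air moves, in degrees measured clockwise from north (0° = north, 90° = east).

135°

The pressure-gradient force points toward the northeast (bearing 045°).
Geostrophic balance: in the Northern Hemisphere the Coriolis force deflects motion to the right, so the geostrophic wind blows 90° to the right of the pressure-gradient force (low pressure on the left).
Rotating 045° by 90° clockwise gives 135° — the wind blows toward the southeast.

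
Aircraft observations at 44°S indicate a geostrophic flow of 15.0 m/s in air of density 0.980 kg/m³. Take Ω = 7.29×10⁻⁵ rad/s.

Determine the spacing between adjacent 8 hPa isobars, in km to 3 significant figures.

Coriolis parameter at 44°S:
f = 2Ω sin φ = 2 × 7.29×10⁻⁵ × sin 44° = 1.01×10⁻⁴ s⁻¹
Geostrophic balance rearranged: |∂P/∂n| = f ρ V_g
|∂P/∂n| = 1.01×10⁻⁴ × 0.980 × 15.0 = 1.49×10⁻³ Pa/m
Isobar spacing: Δn = ΔP/|∂P/∂n| = 800 Pa / 1.49×10⁻³ Pa/m = 537333 m ≈ 537 km

537 km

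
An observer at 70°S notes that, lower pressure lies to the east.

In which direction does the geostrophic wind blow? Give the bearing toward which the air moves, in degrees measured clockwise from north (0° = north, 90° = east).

The pressure-gradient force points toward the east (bearing 090°).
Geostrophic balance: in the Southern Hemisphere the Coriolis force deflects motion to the left, so the geostrophic wind blows 90° to the left of the pressure-gradient force (low pressure on the right).
Rotating 090° by 90° counterclockwise gives 000° — the wind blows toward the north.

000°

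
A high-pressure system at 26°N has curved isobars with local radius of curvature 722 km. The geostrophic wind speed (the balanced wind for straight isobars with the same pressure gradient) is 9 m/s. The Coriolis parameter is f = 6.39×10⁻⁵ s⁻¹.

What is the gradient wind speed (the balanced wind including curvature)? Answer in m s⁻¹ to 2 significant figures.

12 m s⁻¹

Around a high, pressure-gradient force acts outward with centrifugal, so Coriolis balances both:
fV = (1/ρ)|∂P/∂n| + V²/R  →  V² − fR·V + fR·V_g = 0
With fR = 6.39×10⁻⁵ × 722×10³ m = 46.1 m/s:
V = [fR − √((fR)² − 4 fR V_g)]/2 = [46.1 − √(46.1² − 4×46.1×9)]/2 = 12.3 m/s
Supergeostrophic (V > V_g = 9 m/s), as expected around a high.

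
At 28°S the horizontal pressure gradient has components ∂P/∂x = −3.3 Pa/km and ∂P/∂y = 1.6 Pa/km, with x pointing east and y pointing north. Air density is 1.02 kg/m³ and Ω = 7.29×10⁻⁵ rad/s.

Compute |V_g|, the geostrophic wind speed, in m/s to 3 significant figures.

52.5 m/s

Coriolis parameter at 28°S:
f = 2Ω sin φ = 2 × 7.29×10⁻⁵ × sin 28° = 6.84×10⁻⁵ s⁻¹
In the Southern Hemisphere f is negative: f = −6.84×10⁻⁵ s⁻¹.
Component geostrophic relations (x east, y north):
u_g = −(1/(fρ)) ∂P/∂y,  v_g = (1/(fρ)) ∂P/∂x
u_g = −(1.6×10⁻³)/(−6.84×10⁻⁵ × 1.02) = 22.9 m/s;  v_g = (−3.3×10⁻³)/(−6.84×10⁻⁵ × 1.02) = 47.3 m/s
|V_g| = √(u_g² + v_g²) = 52.5 m/s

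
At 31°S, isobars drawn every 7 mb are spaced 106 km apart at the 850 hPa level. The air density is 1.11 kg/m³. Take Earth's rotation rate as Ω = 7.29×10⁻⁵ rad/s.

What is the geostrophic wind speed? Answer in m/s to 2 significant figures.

79 m/s

Coriolis parameter at 31°S:
f = 2Ω sin φ = 2 × 7.29×10⁻⁵ × sin 31° = 7.51×10⁻⁵ s⁻¹
Pressure gradient: |∂P/∂n| = 700 Pa / 106000 m = 6.60×10⁻³ Pa/m
Geostrophic balance (pressure-gradient force = Coriolis force):
V_g = (1/(fρ)) |∂P/∂n| = 6.60×10⁻³ / (7.51×10⁻⁵ × 1.11) = 79.2 m/s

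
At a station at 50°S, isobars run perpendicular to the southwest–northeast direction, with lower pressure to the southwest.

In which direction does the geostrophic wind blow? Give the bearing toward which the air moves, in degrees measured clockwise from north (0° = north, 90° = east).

The pressure-gradient force points toward the southwest (bearing 225°).
Geostrophic balance: in the Southern Hemisphere the Coriolis force deflects motion to the left, so the geostrophic wind blows 90° to the left of the pressure-gradient force (low pressure on the right).
Rotating 225° by 90° counterclockwise gives 135° — the wind blows toward the southeast.

135°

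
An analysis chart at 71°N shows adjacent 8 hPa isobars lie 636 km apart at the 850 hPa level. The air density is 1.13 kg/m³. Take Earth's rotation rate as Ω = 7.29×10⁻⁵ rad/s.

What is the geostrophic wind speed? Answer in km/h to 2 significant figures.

29 km/h

Coriolis parameter at 71°N:
f = 2Ω sin φ = 2 × 7.29×10⁻⁵ × sin 71° = 1.38×10⁻⁴ s⁻¹
Pressure gradient: |∂P/∂n| = 800 Pa / 636000 m = 1.26×10⁻³ Pa/m
Geostrophic balance (pressure-gradient force = Coriolis force):
V_g = (1/(fρ)) |∂P/∂n| = 1.26×10⁻³ / (1.38×10⁻⁴ × 1.13) = 8.07 m/s
Converting: 8.07 m/s × 3.6 = 29 km/h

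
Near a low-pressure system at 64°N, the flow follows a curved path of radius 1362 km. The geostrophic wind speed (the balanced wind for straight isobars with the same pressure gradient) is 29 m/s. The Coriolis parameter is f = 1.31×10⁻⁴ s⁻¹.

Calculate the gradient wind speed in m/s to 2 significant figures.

25 m/s

Around a low, centrifugal force acts outward with Coriolis, so pressure-gradient force balances both:
(1/ρ)|∂P/∂n| = fV + V²/R  →  V² + fR·V − fR·V_g = 0
With fR = 1.31×10⁻⁴ × 1362×10³ m = 178 m/s:
V = [−fR + √((fR)² + 4 fR V_g)]/2 = [−178 + √(178² + 4×178×29)]/2 = 25.4 m/s
Subgeostrophic (V < V_g = 29 m/s), as expected around a low.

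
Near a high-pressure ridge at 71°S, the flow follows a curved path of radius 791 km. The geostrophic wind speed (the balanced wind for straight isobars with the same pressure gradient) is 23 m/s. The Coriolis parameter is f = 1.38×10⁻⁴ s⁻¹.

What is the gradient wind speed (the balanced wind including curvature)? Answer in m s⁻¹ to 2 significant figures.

33 m s⁻¹

Around a high, pressure-gradient force acts outward with centrifugal, so Coriolis balances both:
fV = (1/ρ)|∂P/∂n| + V²/R  →  V² − fR·V + fR·V_g = 0
With fR = 1.38×10⁻⁴ × 791×10³ m = 109 m/s:
V = [fR − √((fR)² − 4 fR V_g)]/2 = [109 − √(109² − 4×109×23)]/2 = 32.9 m/s
Supergeostrophic (V > V_g = 23 m/s), as expected around a high.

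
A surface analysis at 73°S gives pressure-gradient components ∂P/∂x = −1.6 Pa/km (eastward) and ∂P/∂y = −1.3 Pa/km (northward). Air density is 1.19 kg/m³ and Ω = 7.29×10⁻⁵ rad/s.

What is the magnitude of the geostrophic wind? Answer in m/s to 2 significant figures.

Coriolis parameter at 73°S:
f = 2Ω sin φ = 2 × 7.29×10⁻⁵ × sin 73° = 1.39×10⁻⁴ s⁻¹
In the Southern Hemisphere f is negative: f = −1.39×10⁻⁴ s⁻¹.
Component geostrophic relations (x east, y north):
u_g = −(1/(fρ)) ∂P/∂y,  v_g = (1/(fρ)) ∂P/∂x
u_g = −(−1.3×10⁻³)/(−1.39×10⁻⁴ × 1.19) = −7.84 m/s;  v_g = (−1.6×10⁻³)/(−1.39×10⁻⁴ × 1.19) = 9.64 m/s
|V_g| = √(u_g² + v_g²) = 12.4 m/s

12 m/s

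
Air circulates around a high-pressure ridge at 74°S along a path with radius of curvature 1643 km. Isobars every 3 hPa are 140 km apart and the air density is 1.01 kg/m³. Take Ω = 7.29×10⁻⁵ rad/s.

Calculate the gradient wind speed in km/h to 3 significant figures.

58.6 km/h

Coriolis parameter at 74°S:
f = 2Ω sin φ = 2 × 7.29×10⁻⁵ × sin 74° = 1.40×10⁻⁴ s⁻¹
Pressure gradient: |∂P/∂n| = 300 Pa / 140000 m = 2.14×10⁻³ Pa/m
Geostrophic speed: V_g = |∂P/∂n|/(fρ) = 2.14×10⁻³/(1.40×10⁻⁴ × 1.01) = 15.1 m/s
Around a high, pressure-gradient force acts outward with centrifugal, so Coriolis balances both:
fV = (1/ρ)|∂P/∂n| + V²/R  →  V² − fR·V + fR·V_g = 0
With fR = 1.40×10⁻⁴ × 1643×10³ m = 230 m/s:
V = [fR − √((fR)² − 4 fR V_g)]/2 = [230 − √(230² − 4×230×15.1)]/2 = 16.3 m/s
Supergeostrophic (V > V_g = 15.1 m/s), as expected around a high.
Converting: 16.3 m/s × 3.6 = 58.6 km/h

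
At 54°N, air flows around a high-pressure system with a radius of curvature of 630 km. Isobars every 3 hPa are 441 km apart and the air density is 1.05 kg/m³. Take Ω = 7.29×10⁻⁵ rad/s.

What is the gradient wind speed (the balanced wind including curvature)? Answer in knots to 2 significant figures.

Coriolis parameter at 54°N:
f = 2Ω sin φ = 2 × 7.29×10⁻⁵ × sin 54° = 1.18×10⁻⁴ s⁻¹
Pressure gradient: |∂P/∂n| = 300 Pa / 441000 m = 6.80×10⁻⁴ Pa/m
Geostrophic speed: V_g = |∂P/∂n|/(fρ) = 6.80×10⁻⁴/(1.18×10⁻⁴ × 1.05) = 5.49 m/s
Around a high, pressure-gradient force acts outward with centrifugal, so Coriolis balances both:
fV = (1/ρ)|∂P/∂n| + V²/R  →  V² − fR·V + fR·V_g = 0
With fR = 1.18×10⁻⁴ × 630×10³ m = 74.3 m/s:
V = [fR − √((fR)² − 4 fR V_g)]/2 = [74.3 − √(74.3² − 4×74.3×5.49)]/2 = 5.97 m/s
Supergeostrophic (V > V_g = 5.49 m/s), as expected around a high.
Converting: 5.97 m/s × 1.944 = 12 knots

12 knots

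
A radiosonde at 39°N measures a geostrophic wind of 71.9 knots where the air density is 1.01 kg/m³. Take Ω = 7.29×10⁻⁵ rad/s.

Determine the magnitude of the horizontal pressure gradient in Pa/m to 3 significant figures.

3.43×10⁻³ Pa/m

Coriolis parameter at 39°N:
f = 2Ω sin φ = 2 × 7.29×10⁻⁵ × sin 39° = 9.18×10⁻⁵ s⁻¹
Wind speed in SI: 71.9 knots = 37.0 m/s
Geostrophic balance rearranged: |∂P/∂n| = f ρ V_g
|∂P/∂n| = 9.18×10⁻⁵ × 1.01 × 37.0 = 3.43×10⁻³ Pa/m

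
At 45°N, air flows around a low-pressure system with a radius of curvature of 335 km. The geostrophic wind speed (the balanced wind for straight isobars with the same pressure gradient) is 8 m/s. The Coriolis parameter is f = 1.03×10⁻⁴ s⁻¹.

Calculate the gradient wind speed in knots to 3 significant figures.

Around a low, centrifugal force acts outward with Coriolis, so pressure-gradient force balances both:
(1/ρ)|∂P/∂n| = fV + V²/R  →  V² + fR·V − fR·V_g = 0
With fR = 1.03×10⁻⁴ × 335×10³ m = 34.5 m/s:
V = [−fR + √((fR)² + 4 fR V_g)]/2 = [−34.5 + √(34.5² + 4×34.5×8)]/2 = 6.7 m/s
Subgeostrophic (V < V_g = 8 m/s), as expected around a low.
Converting: 6.7 m/s × 1.944 = 13.0 knots

13.0 knots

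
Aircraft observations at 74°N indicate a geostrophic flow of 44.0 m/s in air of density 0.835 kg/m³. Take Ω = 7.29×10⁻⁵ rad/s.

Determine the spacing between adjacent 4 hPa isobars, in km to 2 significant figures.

78 km

Coriolis parameter at 74°N:
f = 2Ω sin φ = 2 × 7.29×10⁻⁵ × sin 74° = 1.40×10⁻⁴ s⁻¹
Geostrophic balance rearranged: |∂P/∂n| = f ρ V_g
|∂P/∂n| = 1.40×10⁻⁴ × 0.835 × 44.0 = 5.15×10⁻³ Pa/m
Isobar spacing: Δn = ΔP/|∂P/∂n| = 400 Pa / 5.15×10⁻³ Pa/m = 77682 m ≈ 78 km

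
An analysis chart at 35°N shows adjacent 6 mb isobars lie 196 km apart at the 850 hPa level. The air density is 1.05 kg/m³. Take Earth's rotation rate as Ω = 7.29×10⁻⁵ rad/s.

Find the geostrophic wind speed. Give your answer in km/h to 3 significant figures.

Coriolis parameter at 35°N:
f = 2Ω sin φ = 2 × 7.29×10⁻⁵ × sin 35° = 8.36×10⁻⁵ s⁻¹
Pressure gradient: |∂P/∂n| = 600 Pa / 196000 m = 3.06×10⁻³ Pa/m
Geostrophic balance (pressure-gradient force = Coriolis force):
V_g = (1/(fρ)) |∂P/∂n| = 3.06×10⁻³ / (8.36×10⁻⁵ × 1.05) = 34.9 m/s
Converting: 34.9 m/s × 3.6 = 126 km/h

126 km/h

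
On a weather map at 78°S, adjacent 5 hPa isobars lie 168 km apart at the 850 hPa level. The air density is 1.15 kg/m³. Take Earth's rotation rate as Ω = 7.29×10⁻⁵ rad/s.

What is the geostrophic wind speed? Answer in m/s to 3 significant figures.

18.1 m/s

Coriolis parameter at 78°S:
f = 2Ω sin φ = 2 × 7.29×10⁻⁵ × sin 78° = 1.43×10⁻⁴ s⁻¹
Pressure gradient: |∂P/∂n| = 500 Pa / 168000 m = 2.98×10⁻³ Pa/m
Geostrophic balance (pressure-gradient force = Coriolis force):
V_g = (1/(fρ)) |∂P/∂n| = 2.98×10⁻³ / (1.43×10⁻⁴ × 1.15) = 18.1 m/s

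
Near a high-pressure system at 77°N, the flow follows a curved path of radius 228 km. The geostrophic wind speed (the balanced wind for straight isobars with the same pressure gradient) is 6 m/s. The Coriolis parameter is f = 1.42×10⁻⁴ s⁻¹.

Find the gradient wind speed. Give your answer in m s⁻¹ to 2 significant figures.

Around a high, pressure-gradient force acts outward with centrifugal, so Coriolis balances both:
fV = (1/ρ)|∂P/∂n| + V²/R  →  V² − fR·V + fR·V_g = 0
With fR = 1.42×10⁻⁴ × 228×10³ m = 32.4 m/s:
V = [fR − √((fR)² − 4 fR V_g)]/2 = [32.4 − √(32.4² − 4×32.4×6)]/2 = 7.95 m/s
Supergeostrophic (V > V_g = 6 m/s), as expected around a high.

8.0 m s⁻¹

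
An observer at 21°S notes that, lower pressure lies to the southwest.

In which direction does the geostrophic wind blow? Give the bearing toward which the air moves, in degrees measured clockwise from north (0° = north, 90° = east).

135°

The pressure-gradient force points toward the southwest (bearing 225°).
Geostrophic balance: in the Southern Hemisphere the Coriolis force deflects motion to the left, so the geostrophic wind blows 90° to the left of the pressure-gradient force (low pressure on the right).
Rotating 225° by 90° counterclockwise gives 135° — the wind blows toward the southeast.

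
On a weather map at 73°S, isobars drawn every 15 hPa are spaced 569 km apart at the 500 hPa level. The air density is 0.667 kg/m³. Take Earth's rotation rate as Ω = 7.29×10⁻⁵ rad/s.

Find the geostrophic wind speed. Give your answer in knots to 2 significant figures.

55 knots

Coriolis parameter at 73°S:
f = 2Ω sin φ = 2 × 7.29×10⁻⁵ × sin 73° = 1.39×10⁻⁴ s⁻¹
Pressure gradient: |∂P/∂n| = 1500 Pa / 569000 m = 2.64×10⁻³ Pa/m
Geostrophic balance (pressure-gradient force = Coriolis force):
V_g = (1/(fρ)) |∂P/∂n| = 2.64×10⁻³ / (1.39×10⁻⁴ × 0.667) = 28.3 m/s
Converting: 28.3 m/s × 1.944 = 55 knots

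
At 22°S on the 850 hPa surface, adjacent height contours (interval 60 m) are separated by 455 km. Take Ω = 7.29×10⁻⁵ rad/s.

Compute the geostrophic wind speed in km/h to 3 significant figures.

85.3 km/h

Coriolis parameter at 22°S:
f = 2Ω sin φ = 2 × 7.29×10⁻⁵ × sin 22° = 5.46×10⁻⁵ s⁻¹
Height gradient: |∂Z/∂n| = 60 m / 455000 m = 1.32×10⁻⁴
On a pressure surface, geostrophic balance gives V_g = (g/f)|∂Z/∂n|:
V_g = 9.81 × 1.32×10⁻⁴ / 5.46×10⁻⁵ = 23.7 m/s
Converting: 23.7 m/s × 3.6 = 85.3 km/h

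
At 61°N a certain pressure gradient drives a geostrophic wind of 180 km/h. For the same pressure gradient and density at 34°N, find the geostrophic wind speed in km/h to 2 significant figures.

280 km/h

With the same pressure gradient and density, V_g ∝ 1/f ∝ 1/sin φ.
V₂ = V₁ · sin φ₁ / sin φ₂ = 180 × sin 61° / sin 34°
V₂ = 180 × 0.8746/0.5592 = 280 km/h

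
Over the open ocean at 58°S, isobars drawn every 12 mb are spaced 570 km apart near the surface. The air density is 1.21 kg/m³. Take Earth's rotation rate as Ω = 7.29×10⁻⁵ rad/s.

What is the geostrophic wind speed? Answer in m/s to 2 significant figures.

Coriolis parameter at 58°S:
f = 2Ω sin φ = 2 × 7.29×10⁻⁵ × sin 58° = 1.24×10⁻⁴ s⁻¹
Pressure gradient: |∂P/∂n| = 1200 Pa / 570000 m = 2.11×10⁻³ Pa/m
Geostrophic balance (pressure-gradient force = Coriolis force):
V_g = (1/(fρ)) |∂P/∂n| = 2.11×10⁻³ / (1.24×10⁻⁴ × 1.21) = 14.1 m/s

14 m/s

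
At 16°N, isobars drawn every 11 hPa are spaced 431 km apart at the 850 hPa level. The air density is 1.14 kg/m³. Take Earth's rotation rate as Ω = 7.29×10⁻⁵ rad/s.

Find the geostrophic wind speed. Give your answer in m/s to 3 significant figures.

Coriolis parameter at 16°N:
f = 2Ω sin φ = 2 × 7.29×10⁻⁵ × sin 16° = 4.02×10⁻⁵ s⁻¹
Pressure gradient: |∂P/∂n| = 1100 Pa / 431000 m = 2.55×10⁻³ Pa/m
Geostrophic balance (pressure-gradient force = Coriolis force):
V_g = (1/(fρ)) |∂P/∂n| = 2.55×10⁻³ / (4.02×10⁻⁵ × 1.14) = 55.7 m/s

55.7 m/s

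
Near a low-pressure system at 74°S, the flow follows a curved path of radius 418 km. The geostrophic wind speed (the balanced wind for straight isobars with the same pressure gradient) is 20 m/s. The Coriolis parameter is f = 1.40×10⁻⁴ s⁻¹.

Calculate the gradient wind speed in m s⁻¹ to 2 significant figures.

Around a low, centrifugal force acts outward with Coriolis, so pressure-gradient force balances both:
(1/ρ)|∂P/∂n| = fV + V²/R  →  V² + fR·V − fR·V_g = 0
With fR = 1.40×10⁻⁴ × 418×10³ m = 58.5 m/s:
V = [−fR + √((fR)² + 4 fR V_g)]/2 = [−58.5 + √(58.5² + 4×58.5×20)]/2 = 15.8 m/s
Subgeostrophic (V < V_g = 20 m/s), as expected around a low.

16 m s⁻¹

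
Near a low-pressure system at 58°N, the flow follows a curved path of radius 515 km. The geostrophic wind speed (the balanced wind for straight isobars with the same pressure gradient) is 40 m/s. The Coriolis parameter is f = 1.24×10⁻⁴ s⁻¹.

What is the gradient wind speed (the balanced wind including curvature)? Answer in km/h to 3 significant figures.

100 km/h

Around a low, centrifugal force acts outward with Coriolis, so pressure-gradient force balances both:
(1/ρ)|∂P/∂n| = fV + V²/R  →  V² + fR·V − fR·V_g = 0
With fR = 1.24×10⁻⁴ × 515×10³ m = 63.9 m/s:
V = [−fR + √((fR)² + 4 fR V_g)]/2 = [−63.9 + √(63.9² + 4×63.9×40)]/2 = 27.9 m/s
Subgeostrophic (V < V_g = 40 m/s), as expected around a low.
Converting: 27.9 m/s × 3.6 = 100 km/h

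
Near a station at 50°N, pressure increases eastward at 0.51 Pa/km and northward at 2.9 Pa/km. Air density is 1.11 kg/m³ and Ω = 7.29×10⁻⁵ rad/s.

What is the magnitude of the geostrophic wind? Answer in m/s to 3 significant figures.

23.8 m/s

Coriolis parameter at 50°N:
f = 2Ω sin φ = 2 × 7.29×10⁻⁵ × sin 50° = 1.12×10⁻⁴ s⁻¹
Component geostrophic relations (x east, y north):
u_g = −(1/(fρ)) ∂P/∂y,  v_g = (1/(fρ)) ∂P/∂x
u_g = −(2.9×10⁻³)/(1.12×10⁻⁴ × 1.11) = −23.4 m/s;  v_g = (0.51×10⁻³)/(1.12×10⁻⁴ × 1.11) = 4.11 m/s
|V_g| = √(u_g² + v_g²) = 23.8 m/s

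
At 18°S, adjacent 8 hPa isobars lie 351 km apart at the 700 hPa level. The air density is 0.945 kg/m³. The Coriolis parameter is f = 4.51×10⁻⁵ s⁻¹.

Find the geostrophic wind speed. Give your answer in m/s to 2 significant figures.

Pressure gradient: |∂P/∂n| = 800 Pa / 351000 m = 2.28×10⁻³ Pa/m
Geostrophic balance (pressure-gradient force = Coriolis force):
V_g = (1/(fρ)) |∂P/∂n| = 2.28×10⁻³ / (4.51×10⁻⁵ × 0.945) = 53.5 m/s

53 m/s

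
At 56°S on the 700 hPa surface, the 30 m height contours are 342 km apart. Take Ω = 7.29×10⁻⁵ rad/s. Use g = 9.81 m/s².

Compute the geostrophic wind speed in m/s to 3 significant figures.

Coriolis parameter at 56°S:
f = 2Ω sin φ = 2 × 7.29×10⁻⁵ × sin 56° = 1.21×10⁻⁴ s⁻¹
Height gradient: |∂Z/∂n| = 30 m / 342000 m = 8.77×10⁻⁵
On a pressure surface, geostrophic balance gives V_g = (g/f)|∂Z/∂n|:
V_g = 9.81 × 8.77×10⁻⁵ / 1.21×10⁻⁴ = 7.12 m/s

7.12 m/s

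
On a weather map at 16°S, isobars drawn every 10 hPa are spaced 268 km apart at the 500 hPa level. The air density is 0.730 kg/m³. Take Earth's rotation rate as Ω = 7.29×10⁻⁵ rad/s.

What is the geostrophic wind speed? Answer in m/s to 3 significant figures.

Coriolis parameter at 16°S:
f = 2Ω sin φ = 2 × 7.29×10⁻⁵ × sin 16° = 4.02×10⁻⁵ s⁻¹
Pressure gradient: |∂P/∂n| = 1000 Pa / 268000 m = 3.73×10⁻³ Pa/m
Geostrophic balance (pressure-gradient force = Coriolis force):
V_g = (1/(fρ)) |∂P/∂n| = 3.73×10⁻³ / (4.02×10⁻⁵ × 0.730) = 127 m/s

127 m/s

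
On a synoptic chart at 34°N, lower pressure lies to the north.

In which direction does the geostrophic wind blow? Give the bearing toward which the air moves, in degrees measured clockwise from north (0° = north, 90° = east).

The pressure-gradient force points toward the north (bearing 000°).
Geostrophic balance: in the Northern Hemisphere the Coriolis force deflects motion to the right, so the geostrophic wind blows 90° to the right of the pressure-gradient force (low pressure on the left).
Rotating 000° by 90° clockwise gives 090° — the wind blows toward the east.

090°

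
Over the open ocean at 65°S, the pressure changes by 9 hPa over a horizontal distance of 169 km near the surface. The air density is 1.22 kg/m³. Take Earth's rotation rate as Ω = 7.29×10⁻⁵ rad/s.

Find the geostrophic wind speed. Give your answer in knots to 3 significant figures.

Coriolis parameter at 65°S:
f = 2Ω sin φ = 2 × 7.29×10⁻⁵ × sin 65° = 1.32×10⁻⁴ s⁻¹
Pressure gradient: |∂P/∂n| = 900 Pa / 169000 m = 5.33×10⁻³ Pa/m
Geostrophic balance (pressure-gradient force = Coriolis force):
V_g = (1/(fρ)) |∂P/∂n| = 5.33×10⁻³ / (1.32×10⁻⁴ × 1.22) = 33.0 m/s
Converting: 33.0 m/s × 1.944 = 64.2 knots

64.2 knots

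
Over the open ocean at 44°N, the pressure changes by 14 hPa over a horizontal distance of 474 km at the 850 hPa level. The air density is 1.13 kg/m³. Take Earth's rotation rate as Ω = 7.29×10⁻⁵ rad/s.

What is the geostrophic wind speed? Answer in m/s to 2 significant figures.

26 m/s

Coriolis parameter at 44°N:
f = 2Ω sin φ = 2 × 7.29×10⁻⁵ × sin 44° = 1.01×10⁻⁴ s⁻¹
Pressure gradient: |∂P/∂n| = 1400 Pa / 474000 m = 2.95×10⁻³ Pa/m
Geostrophic balance (pressure-gradient force = Coriolis force):
V_g = (1/(fρ)) |∂P/∂n| = 2.95×10⁻³ / (1.01×10⁻⁴ × 1.13) = 25.8 m/s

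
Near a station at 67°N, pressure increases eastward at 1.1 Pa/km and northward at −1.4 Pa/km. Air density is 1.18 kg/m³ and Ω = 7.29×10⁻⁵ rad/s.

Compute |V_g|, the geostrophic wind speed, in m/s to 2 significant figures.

Coriolis parameter at 67°N:
f = 2Ω sin φ = 2 × 7.29×10⁻⁵ × sin 67° = 1.34×10⁻⁴ s⁻¹
Component geostrophic relations (x east, y north):
u_g = −(1/(fρ)) ∂P/∂y,  v_g = (1/(fρ)) ∂P/∂x
u_g = −(−1.4×10⁻³)/(1.34×10⁻⁴ × 1.18) = 8.84 m/s;  v_g = (1.1×10⁻³)/(1.34×10⁻⁴ × 1.18) = 6.95 m/s
|V_g| = √(u_g² + v_g²) = 11.2 m/s

11 m/s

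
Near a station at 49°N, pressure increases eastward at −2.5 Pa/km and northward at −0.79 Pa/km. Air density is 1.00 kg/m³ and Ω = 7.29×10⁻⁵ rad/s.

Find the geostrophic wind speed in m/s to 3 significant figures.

Coriolis parameter at 49°N:
f = 2Ω sin φ = 2 × 7.29×10⁻⁵ × sin 49° = 1.10×10⁻⁴ s⁻¹
Component geostrophic relations (x east, y north):
u_g = −(1/(fρ)) ∂P/∂y,  v_g = (1/(fρ)) ∂P/∂x
u_g = −(−0.79×10⁻³)/(1.10×10⁻⁴ × 1.00) = 7.18 m/s;  v_g = (−2.5×10⁻³)/(1.10×10⁻⁴ × 1.00) = −22.7 m/s
|V_g| = √(u_g² + v_g²) = 23.8 m/s

23.8 m/s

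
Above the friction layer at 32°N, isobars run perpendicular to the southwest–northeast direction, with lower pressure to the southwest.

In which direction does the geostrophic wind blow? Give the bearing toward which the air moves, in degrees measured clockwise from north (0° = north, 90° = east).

315°

The pressure-gradient force points toward the southwest (bearing 225°).
Geostrophic balance: in the Northern Hemisphere the Coriolis force deflects motion to the right, so the geostrophic wind blows 90° to the right of the pressure-gradient force (low pressure on the left).
Rotating 225° by 90° clockwise gives 315° — the wind blows toward the northwest.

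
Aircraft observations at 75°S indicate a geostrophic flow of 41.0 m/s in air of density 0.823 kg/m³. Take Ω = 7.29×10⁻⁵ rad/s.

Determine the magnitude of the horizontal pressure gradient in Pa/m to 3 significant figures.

4.75×10⁻³ Pa/m

Coriolis parameter at 75°S:
f = 2Ω sin φ = 2 × 7.29×10⁻⁵ × sin 75° = 1.41×10⁻⁴ s⁻¹
Geostrophic balance rearranged: |∂P/∂n| = f ρ V_g
|∂P/∂n| = 1.41×10⁻⁴ × 0.823 × 41.0 = 4.75×10⁻³ Pa/m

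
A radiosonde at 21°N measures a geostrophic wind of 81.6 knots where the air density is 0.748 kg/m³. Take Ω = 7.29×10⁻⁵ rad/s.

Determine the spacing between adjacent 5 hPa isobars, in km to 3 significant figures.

Coriolis parameter at 21°N:
f = 2Ω sin φ = 2 × 7.29×10⁻⁵ × sin 21° = 5.23×10⁻⁵ s⁻¹
Wind speed in SI: 81.6 knots = 42.0 m/s
Geostrophic balance rearranged: |∂P/∂n| = f ρ V_g
|∂P/∂n| = 5.23×10⁻⁵ × 0.748 × 42.0 = 1.64×10⁻³ Pa/m
Isobar spacing: Δn = ΔP/|∂P/∂n| = 500 Pa / 1.64×10⁻³ Pa/m = 304757 m ≈ 305 km

305 km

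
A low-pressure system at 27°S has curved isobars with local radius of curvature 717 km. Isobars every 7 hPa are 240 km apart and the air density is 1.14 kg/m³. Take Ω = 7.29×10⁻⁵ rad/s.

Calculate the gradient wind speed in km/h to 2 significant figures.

91 km/h

Coriolis parameter at 27°S:
f = 2Ω sin φ = 2 × 7.29×10⁻⁵ × sin 27° = 6.62×10⁻⁵ s⁻¹
Pressure gradient: |∂P/∂n| = 700 Pa / 240000 m = 2.92×10⁻³ Pa/m
Geostrophic speed: V_g = |∂P/∂n|/(fρ) = 2.92×10⁻³/(6.62×10⁻⁵ × 1.14) = 38.7 m/s
Around a low, centrifugal force acts outward with Coriolis, so pressure-gradient force balances both:
(1/ρ)|∂P/∂n| = fV + V²/R  →  V² + fR·V − fR·V_g = 0
With fR = 6.62×10⁻⁵ × 717×10³ m = 47.5 m/s:
V = [−fR + √((fR)² + 4 fR V_g)]/2 = [−47.5 + √(47.5² + 4×47.5×38.7)]/2 = 25.2 m/s
Subgeostrophic (V < V_g = 38.7 m/s), as expected around a low.
Converting: 25.2 m/s × 3.6 = 91 km/h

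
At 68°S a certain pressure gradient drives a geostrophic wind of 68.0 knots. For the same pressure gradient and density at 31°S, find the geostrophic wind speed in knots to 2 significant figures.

With the same pressure gradient and density, V_g ∝ 1/f ∝ 1/sin φ.
V₂ = V₁ · sin φ₁ / sin φ₂ = 68.0 × sin 68° / sin 31°
V₂ = 68.0 × 0.9272/0.5150 = 120 knots

120 knots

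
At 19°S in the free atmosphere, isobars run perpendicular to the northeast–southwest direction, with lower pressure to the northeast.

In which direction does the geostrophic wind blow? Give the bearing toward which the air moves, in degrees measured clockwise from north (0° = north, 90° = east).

The pressure-gradient force points toward the northeast (bearing 045°).
Geostrophic balance: in the Southern Hemisphere the Coriolis force deflects motion to the left, so the geostrophic wind blows 90° to the left of the pressure-gradient force (low pressure on the right).
Rotating 045° by 90° counterclockwise gives 315° — the wind blows toward the northwest.

315°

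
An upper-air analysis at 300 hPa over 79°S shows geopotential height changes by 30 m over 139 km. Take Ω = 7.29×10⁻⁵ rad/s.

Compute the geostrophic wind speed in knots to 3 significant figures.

Coriolis parameter at 79°S:
f = 2Ω sin φ = 2 × 7.29×10⁻⁵ × sin 79° = 1.43×10⁻⁴ s⁻¹
Height gradient: |∂Z/∂n| = 30 m / 139000 m = 2.16×10⁻⁴
On a pressure surface, geostrophic balance gives V_g = (g/f)|∂Z/∂n|:
V_g = 9.81 × 2.16×10⁻⁴ / 1.43×10⁻⁴ = 14.8 m/s
Converting: 14.8 m/s × 1.944 = 28.8 knots

28.8 knots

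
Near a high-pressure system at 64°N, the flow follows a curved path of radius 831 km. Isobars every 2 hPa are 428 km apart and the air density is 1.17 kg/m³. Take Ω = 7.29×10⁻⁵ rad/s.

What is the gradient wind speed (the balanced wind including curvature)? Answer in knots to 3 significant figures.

Coriolis parameter at 64°N:
f = 2Ω sin φ = 2 × 7.29×10⁻⁵ × sin 64° = 1.31×10⁻⁴ s⁻¹
Pressure gradient: |∂P/∂n| = 200 Pa / 428000 m = 4.67×10⁻⁴ Pa/m
Geostrophic speed: V_g = |∂P/∂n|/(fρ) = 4.67×10⁻⁴/(1.31×10⁻⁴ × 1.17) = 3.05 m/s
Around a high, pressure-gradient force acts outward with centrifugal, so Coriolis balances both:
fV = (1/ρ)|∂P/∂n| + V²/R  →  V² − fR·V + fR·V_g = 0
With fR = 1.31×10⁻⁴ × 831×10³ m = 109 m/s:
V = [fR − √((fR)² − 4 fR V_g)]/2 = [109 − √(109² − 4×109×3.05)]/2 = 3.14 m/s
Supergeostrophic (V > V_g = 3.05 m/s), as expected around a high.
Converting: 3.14 m/s × 1.944 = 6.10 knots

6.10 knots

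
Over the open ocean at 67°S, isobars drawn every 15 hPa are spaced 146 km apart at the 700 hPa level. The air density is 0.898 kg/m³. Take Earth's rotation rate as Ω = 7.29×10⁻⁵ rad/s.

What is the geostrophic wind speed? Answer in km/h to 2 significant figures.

Coriolis parameter at 67°S:
f = 2Ω sin φ = 2 × 7.29×10⁻⁵ × sin 67° = 1.34×10⁻⁴ s⁻¹
Pressure gradient: |∂P/∂n| = 1500 Pa / 146000 m = 1.03×10⁻² Pa/m
Geostrophic balance (pressure-gradient force = Coriolis force):
V_g = (1/(fρ)) |∂P/∂n| = 1.03×10⁻² / (1.34×10⁻⁴ × 0.898) = 85.2 m/s
Converting: 85.2 m/s × 3.6 = 310 km/h

310 km/h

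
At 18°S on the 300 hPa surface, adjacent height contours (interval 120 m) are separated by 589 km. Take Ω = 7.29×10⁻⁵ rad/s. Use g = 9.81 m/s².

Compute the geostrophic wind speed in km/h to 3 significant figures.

160 km/h

Coriolis parameter at 18°S:
f = 2Ω sin φ = 2 × 7.29×10⁻⁵ × sin 18° = 4.51×10⁻⁵ s⁻¹
Height gradient: |∂Z/∂n| = 120 m / 589000 m = 2.04×10⁻⁴
On a pressure surface, geostrophic balance gives V_g = (g/f)|∂Z/∂n|:
V_g = 9.81 × 2.04×10⁻⁴ / 4.51×10⁻⁵ = 44.4 m/s
Converting: 44.4 m/s × 3.6 = 160 km/h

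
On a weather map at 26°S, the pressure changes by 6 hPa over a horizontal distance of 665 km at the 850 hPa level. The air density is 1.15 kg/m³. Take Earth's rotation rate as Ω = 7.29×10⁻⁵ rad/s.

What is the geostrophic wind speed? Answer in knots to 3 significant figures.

23.9 knots

Coriolis parameter at 26°S:
f = 2Ω sin φ = 2 × 7.29×10⁻⁵ × sin 26° = 6.39×10⁻⁵ s⁻¹
Pressure gradient: |∂P/∂n| = 600 Pa / 665000 m = 9.02×10⁻⁴ Pa/m
Geostrophic balance (pressure-gradient force = Coriolis force):
V_g = (1/(fρ)) |∂P/∂n| = 9.02×10⁻⁴ / (6.39×10⁻⁵ × 1.15) = 12.3 m/s
Converting: 12.3 m/s × 1.944 = 23.9 knots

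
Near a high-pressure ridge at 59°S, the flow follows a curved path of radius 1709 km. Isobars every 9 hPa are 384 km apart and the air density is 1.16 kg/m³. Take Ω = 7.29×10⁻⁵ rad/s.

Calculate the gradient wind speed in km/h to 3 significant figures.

63.4 km/h

Coriolis parameter at 59°S:
f = 2Ω sin φ = 2 × 7.29×10⁻⁵ × sin 59° = 1.25×10⁻⁴ s⁻¹
Pressure gradient: |∂P/∂n| = 900 Pa / 384000 m = 2.34×10⁻³ Pa/m
Geostrophic speed: V_g = |∂P/∂n|/(fρ) = 2.34×10⁻³/(1.25×10⁻⁴ × 1.16) = 16.2 m/s
Around a high, pressure-gradient force acts outward with centrifugal, so Coriolis balances both:
fV = (1/ρ)|∂P/∂n| + V²/R  →  V² − fR·V + fR·V_g = 0
With fR = 1.25×10⁻⁴ × 1709×10³ m = 214 m/s:
V = [fR − √((fR)² − 4 fR V_g)]/2 = [214 − √(214² − 4×214×16.2)]/2 = 17.6 m/s
Supergeostrophic (V > V_g = 16.2 m/s), as expected around a high.
Converting: 17.6 m/s × 3.6 = 63.4 km/h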